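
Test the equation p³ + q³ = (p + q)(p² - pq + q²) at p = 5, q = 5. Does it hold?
Holds

Substituting p = 5, q = 5:

LHS = 5³ + 5³ = 250
RHS = (5 + 5)(5² - 5·5 + 5²) = 250

LHS = RHS, so the equation holds at this point.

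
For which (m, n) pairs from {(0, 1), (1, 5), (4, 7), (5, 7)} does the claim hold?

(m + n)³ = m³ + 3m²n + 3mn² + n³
All pairs

Testing each pair:
(0, 1): LHS = 1, RHS = 1 → holds
(1, 5): LHS = 216, RHS = 216 → holds
(4, 7): LHS = 1331, RHS = 1331 → holds
(5, 7): LHS = 1728, RHS = 1728 → holds

Every pair satisfies the claim.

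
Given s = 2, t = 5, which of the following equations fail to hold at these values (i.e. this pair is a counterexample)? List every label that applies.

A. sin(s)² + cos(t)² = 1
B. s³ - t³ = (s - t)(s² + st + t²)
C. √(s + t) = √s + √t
A, C

Evaluating each claim at the given values:
A. LHS = cos(5)² + sin(2)² ≈ 0.9073, RHS = 1 → fails here (LHS ≠ RHS)
B. LHS = -117, RHS = -117 → holds here (LHS = RHS)
C. LHS = √(7) ≈ 2.646, RHS = √(2) + √(5) ≈ 3.65 → fails here (LHS ≠ RHS)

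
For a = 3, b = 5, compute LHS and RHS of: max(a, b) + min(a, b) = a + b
LHS = max(3, 5) + min(3, 5) = 8
RHS = 3 + 5 = 8

LHS = RHS: the two sides agree.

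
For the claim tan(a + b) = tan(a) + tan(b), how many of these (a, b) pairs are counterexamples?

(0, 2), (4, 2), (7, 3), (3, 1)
3

Testing each pair:
(0, 2): LHS = tan(2) ≈ -2.185, RHS = tan(2) ≈ -2.185 → satisfies claim
(4, 2): LHS = tan(6) ≈ -0.291, RHS = tan(2) + tan(4) ≈ -1.027 → counterexample
(7, 3): LHS = tan(10) ≈ 0.6484, RHS = tan(3) + tan(7) ≈ 0.7289 → counterexample
(3, 1): LHS = tan(4) ≈ 1.158, RHS = tan(3) + tan(1) ≈ 1.415 → counterexample

That makes 3 counterexamples.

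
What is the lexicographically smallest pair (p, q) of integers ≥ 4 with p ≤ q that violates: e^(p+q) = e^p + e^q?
(p, q) = (4, 4)

Substituting (4, 4) into the claim:
LHS = e^(4+4) = e^8 ≈ 2981
RHS = e^4 + e^4 = 2·e^4 ≈ 109.2

Since LHS ≠ RHS, this pair disproves the claim, and no lexicographically smaller pair (p ≤ q, integers ≥ 4) does.

For instance (4, 11) is also a counterexample (LHS = e^15 ≈ 3269017.4, RHS = e^4 + e^11 ≈ 59928.7), but it's lexicographically larger.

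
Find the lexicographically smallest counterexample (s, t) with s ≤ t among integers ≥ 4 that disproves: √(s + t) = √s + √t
(s, t) = (4, 4)

Substituting (4, 4) into the claim:
LHS = √(4 + 4) = 2·√(2) ≈ 2.828
RHS = √4 + √4 = 4

Since LHS ≠ RHS, this pair disproves the claim, and no lexicographically smaller pair (s ≤ t, integers ≥ 4) does.

For instance (4, 8) is also a counterexample (LHS = 2·√(3) ≈ 3.464, RHS = 2 + 2·√(2) ≈ 4.828), but it's lexicographically larger.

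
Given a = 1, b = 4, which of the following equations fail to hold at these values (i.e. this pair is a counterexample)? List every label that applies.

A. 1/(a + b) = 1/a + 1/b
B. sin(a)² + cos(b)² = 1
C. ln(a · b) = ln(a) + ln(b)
A, B

Evaluating each claim at the given values:
A. LHS = 1/5, RHS = 5/4 → fails here (LHS ≠ RHS)
B. LHS = cos(4)² + sin(1)² ≈ 1.135, RHS = 1 → fails here (LHS ≠ RHS)
C. LHS = ln(4) ≈ 1.386, RHS = ln(4) ≈ 1.386 → holds here (LHS = RHS)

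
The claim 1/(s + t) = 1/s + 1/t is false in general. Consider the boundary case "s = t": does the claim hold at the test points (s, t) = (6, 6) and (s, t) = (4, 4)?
At (6, 6): LHS = 1/12 ≠ RHS = 1/3
At (4, 4): LHS = 1/8 ≠ RHS = 1/2

Answer: No, fails at both test points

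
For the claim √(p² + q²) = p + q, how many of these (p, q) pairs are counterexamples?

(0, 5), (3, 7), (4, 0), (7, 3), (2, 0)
Testing each pair:
(0, 5): LHS = 5, RHS = 5 → satisfies claim
(3, 7): LHS = √(58) ≈ 7.616, RHS = 10 → counterexample
(4, 0): LHS = 4, RHS = 4 → satisfies claim
(7, 3): LHS = √(58) ≈ 7.616, RHS = 10 → counterexample
(2, 0): LHS = 2, RHS = 2 → satisfies claim

That makes 2 counterexamples.

Answer: 2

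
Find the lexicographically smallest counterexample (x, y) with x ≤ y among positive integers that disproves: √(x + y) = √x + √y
Substituting (1, 1) into the claim:
LHS = √(1 + 1) = √(2) ≈ 1.414
RHS = √1 + √1 = 2

Since LHS ≠ RHS, this pair disproves the claim, and no lexicographically smaller pair (x ≤ y, positive integers) does.

For instance (3, 7) is also a counterexample (LHS = √(10) ≈ 3.162, RHS = √(3) + √(7) ≈ 4.378), but it's lexicographically larger.

Answer: (x, y) = (1, 1)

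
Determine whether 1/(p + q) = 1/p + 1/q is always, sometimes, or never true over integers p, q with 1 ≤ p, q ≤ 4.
The claim fails for every pair in the range. For instance at (p, q) = (3, 4): LHS = 1/7, RHS = 7/12.

Answer: Never true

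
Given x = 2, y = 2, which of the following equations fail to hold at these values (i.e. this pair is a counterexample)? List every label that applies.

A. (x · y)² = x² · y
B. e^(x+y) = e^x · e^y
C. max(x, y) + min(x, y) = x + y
A

Evaluating each claim at the given values:
A. LHS = 16, RHS = 8 → fails here (LHS ≠ RHS)
B. LHS = e^4 ≈ 54.6, RHS = e^4 ≈ 54.6 → holds here (LHS = RHS)
C. LHS = 4, RHS = 4 → holds here (LHS = RHS)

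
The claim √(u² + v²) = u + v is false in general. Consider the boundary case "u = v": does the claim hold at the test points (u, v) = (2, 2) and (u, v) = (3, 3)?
No, fails at both test points

At (2, 2): LHS = 2·√(2) ≈ 2.828 ≠ RHS = 4
At (3, 3): LHS = 3·√(2) ≈ 4.243 ≠ RHS = 6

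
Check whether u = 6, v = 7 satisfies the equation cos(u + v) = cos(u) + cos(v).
Fails

Substituting u = 6, v = 7:

LHS = cos(6 + 7) = cos(13) ≈ 0.9074
RHS = cos(6) + cos(7) ≈ 1.714

LHS ≠ RHS, so the equation does not hold at this point.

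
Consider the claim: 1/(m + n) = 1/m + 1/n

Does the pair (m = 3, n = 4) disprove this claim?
Yes

Substituting m = 3, n = 4:
LHS = 1/(3 + 4) = 1/7
RHS = 1/3 + 1/4 = 7/12

Since LHS ≠ RHS, this pair disproves the claim.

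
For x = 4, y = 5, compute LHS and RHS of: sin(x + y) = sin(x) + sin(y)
LHS = sin(4 + 5) = sin(9) ≈ 0.4121
RHS = sin(4) + sin(5) ≈ -1.716

LHS ≠ RHS (they differ by about 2.128), so the equation does not hold here.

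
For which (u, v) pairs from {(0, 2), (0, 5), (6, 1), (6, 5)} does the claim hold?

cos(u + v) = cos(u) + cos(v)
None

Testing each pair:
(0, 2): LHS = cos(2) ≈ -0.4161, RHS = cos(2) + 1 ≈ 0.5839 → fails
(0, 5): LHS = cos(5) ≈ 0.2837, RHS = cos(5) + 1 ≈ 1.284 → fails
(6, 1): LHS = cos(7) ≈ 0.7539, RHS = cos(1) + cos(6) ≈ 1.5 → fails
(6, 5): LHS = cos(11) ≈ 0.004426, RHS = cos(5) + cos(6) ≈ 1.244 → fails

No pair satisfies the claim.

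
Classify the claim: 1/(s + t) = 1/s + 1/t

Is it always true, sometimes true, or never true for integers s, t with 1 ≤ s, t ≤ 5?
The claim fails for every pair in the range. For instance at (s, t) = (3, 4): LHS = 1/7, RHS = 7/12.

Answer: Never true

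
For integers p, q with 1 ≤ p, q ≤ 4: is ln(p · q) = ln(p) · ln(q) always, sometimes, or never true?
It holds at (p, q) = (1, 1) (both sides equal 0), but fails at (p, q) = (2, 4) (LHS = ln(8) ≈ 2.079, RHS = ln(2)·ln(4) ≈ 0.9609).

Answer: Sometimes true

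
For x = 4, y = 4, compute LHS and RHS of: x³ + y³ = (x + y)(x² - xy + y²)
LHS = 4³ + 4³ = 128
RHS = (4 + 4)(4² - 4·4 + 4²) = 128

LHS = RHS: the two sides agree.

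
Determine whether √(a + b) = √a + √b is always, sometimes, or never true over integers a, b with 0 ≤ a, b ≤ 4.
Sometimes true

It holds at (a, b) = (4, 0) (both sides equal 2), but fails at (a, b) = (2, 2) (LHS = 2, RHS = 2·√(2) ≈ 2.828).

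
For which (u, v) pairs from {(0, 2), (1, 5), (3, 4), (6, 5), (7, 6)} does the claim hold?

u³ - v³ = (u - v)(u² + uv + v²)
Testing each pair:
(0, 2): LHS = -8, RHS = -8 → holds
(1, 5): LHS = -124, RHS = -124 → holds
(3, 4): LHS = -37, RHS = -37 → holds
(6, 5): LHS = 91, RHS = 91 → holds
(7, 6): LHS = 127, RHS = 127 → holds

Every pair satisfies the claim.

Answer: All pairs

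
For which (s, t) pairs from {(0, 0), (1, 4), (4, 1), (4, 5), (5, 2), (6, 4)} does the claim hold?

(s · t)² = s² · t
(0, 0), (4, 1)

Testing each pair:
(0, 0): LHS = 0, RHS = 0 → holds
(1, 4): LHS = 16, RHS = 4 → fails
(4, 1): LHS = 16, RHS = 16 → holds
(4, 5): LHS = 400, RHS = 80 → fails
(5, 2): LHS = 100, RHS = 50 → fails
(6, 4): LHS = 576, RHS = 144 → fails

2 of 6 pairs satisfy the claim.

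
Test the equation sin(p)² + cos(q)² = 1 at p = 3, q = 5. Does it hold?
Substituting p = 3, q = 5:

LHS = sin(3)² + cos(5)² ≈ 0.1004
RHS = 1

LHS ≠ RHS, so the equation does not hold at this point.

Answer: Fails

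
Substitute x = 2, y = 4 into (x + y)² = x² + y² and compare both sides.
LHS = (2 + 4)² = 36
RHS = 2² + 4² = 20

LHS ≠ RHS, so the equation does not hold here.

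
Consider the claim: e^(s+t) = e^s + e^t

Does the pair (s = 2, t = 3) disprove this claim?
Yes

Substituting s = 2, t = 3:
LHS = e^(2+3) = e^5 ≈ 148.4
RHS = e^2 + e^3 ≈ 27.47

Since LHS ≠ RHS, this pair disproves the claim.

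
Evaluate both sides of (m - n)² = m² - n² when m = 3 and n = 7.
LHS = (3 - 7)² = 16
RHS = 3² - 7² = -40

LHS ≠ RHS, so the equation does not hold here.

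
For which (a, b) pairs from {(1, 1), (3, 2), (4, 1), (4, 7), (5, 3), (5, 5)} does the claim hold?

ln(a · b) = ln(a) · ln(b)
(1, 1)

Testing each pair:
(1, 1): LHS = 0, RHS = 0 → holds
(3, 2): LHS = ln(6) ≈ 1.792, RHS = ln(2)·ln(3) ≈ 0.7615 → fails
(4, 1): LHS = ln(4) ≈ 1.386, RHS = 0 → fails
(4, 7): LHS = ln(28) ≈ 3.332, RHS = ln(4)·ln(7) ≈ 2.698 → fails
(5, 3): LHS = ln(15) ≈ 2.708, RHS = ln(3)·ln(5) ≈ 1.768 → fails
(5, 5): LHS = ln(25) ≈ 3.219, RHS = ln(5)² ≈ 2.59 → fails

1 of 6 pairs satisfies the claim.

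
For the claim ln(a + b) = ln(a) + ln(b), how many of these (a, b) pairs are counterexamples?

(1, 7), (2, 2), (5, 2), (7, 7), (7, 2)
Testing each pair:
(1, 7): LHS = ln(8) ≈ 2.079, RHS = ln(7) ≈ 1.946 → counterexample
(2, 2): LHS = ln(4) ≈ 1.386, RHS = 2·ln(2) ≈ 1.386 → satisfies claim
(5, 2): LHS = ln(7) ≈ 1.946, RHS = ln(2) + ln(5) ≈ 2.303 → counterexample
(7, 7): LHS = ln(14) ≈ 2.639, RHS = 2·ln(7) ≈ 3.892 → counterexample
(7, 2): LHS = ln(9) ≈ 2.197, RHS = ln(2) + ln(7) ≈ 2.639 → counterexample

That makes 4 counterexamples.

Answer: 4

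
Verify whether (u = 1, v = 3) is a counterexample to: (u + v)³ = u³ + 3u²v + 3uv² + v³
Substituting u = 1, v = 3:
LHS = (1 + 3)³ = 64
RHS = 1³ + 3·1²·3 + 3·1·3² + 3³ = 64

The sides agree, so this pair does not disprove the claim.

Answer: No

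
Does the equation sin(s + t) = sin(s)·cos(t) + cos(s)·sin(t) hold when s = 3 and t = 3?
Holds

Substituting s = 3, t = 3:

LHS = sin(3 + 3) = sin(6) ≈ -0.2794
RHS = sin(3)·cos(3) + cos(3)·sin(3) = 2·sin(3)·cos(3) ≈ -0.2794

LHS = RHS, so the equation holds at this point.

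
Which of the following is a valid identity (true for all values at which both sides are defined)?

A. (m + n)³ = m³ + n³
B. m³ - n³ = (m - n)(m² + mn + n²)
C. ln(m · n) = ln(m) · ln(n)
B

A: fails at (3, 3) — LHS = 216, RHS = 54.
B: holds — e.g. at (5, 8), both sides equal -387.
C: fails at (4, 4) — LHS = ln(16) ≈ 2.773, RHS = ln(4)² ≈ 1.922.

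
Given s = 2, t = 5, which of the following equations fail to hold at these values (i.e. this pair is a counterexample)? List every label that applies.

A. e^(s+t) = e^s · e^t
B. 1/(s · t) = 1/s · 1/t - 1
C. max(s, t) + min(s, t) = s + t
B

Evaluating each claim at the given values:
A. LHS = e^7 ≈ 1097, RHS = e^7 ≈ 1097 → holds here (LHS = RHS)
B. LHS = 1/10, RHS = -9/10 → fails here (LHS ≠ RHS)
C. LHS = 7, RHS = 7 → holds here (LHS = RHS)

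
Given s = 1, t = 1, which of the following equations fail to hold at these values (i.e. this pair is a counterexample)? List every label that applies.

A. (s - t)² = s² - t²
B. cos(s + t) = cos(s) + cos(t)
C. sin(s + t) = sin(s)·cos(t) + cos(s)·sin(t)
Evaluating each claim at the given values:
A. LHS = 0, RHS = 0 → holds here (LHS = RHS)
B. LHS = cos(2) ≈ -0.4161, RHS = 2·cos(1) ≈ 1.081 → fails here (LHS ≠ RHS)
C. LHS = sin(2) ≈ 0.9093, RHS = 2·sin(1)·cos(1) ≈ 0.9093 → holds here (LHS = RHS)

Answer: B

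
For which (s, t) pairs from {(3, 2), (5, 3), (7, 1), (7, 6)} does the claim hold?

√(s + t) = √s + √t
Testing each pair:
(3, 2): LHS = √(5) ≈ 2.236, RHS = √(2) + √(3) ≈ 3.146 → fails
(5, 3): LHS = 2·√(2) ≈ 2.828, RHS = √(3) + √(5) ≈ 3.968 → fails
(7, 1): LHS = 2·√(2) ≈ 2.828, RHS = 1 + √(7) ≈ 3.646 → fails
(7, 6): LHS = √(13) ≈ 3.606, RHS = √(6) + √(7) ≈ 5.095 → fails

No pair satisfies the claim.

Answer: None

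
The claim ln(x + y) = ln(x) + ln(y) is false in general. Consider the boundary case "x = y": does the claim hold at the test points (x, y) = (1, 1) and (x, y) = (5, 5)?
No, fails at both test points

At (1, 1): LHS = ln(2) ≈ 0.6931 ≠ RHS = 0
At (5, 5): LHS = ln(10) ≈ 2.303 ≠ RHS = 2·ln(5) ≈ 3.219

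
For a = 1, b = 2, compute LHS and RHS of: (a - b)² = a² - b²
LHS = (1 - 2)² = 1
RHS = 1² - 2² = -3

LHS ≠ RHS, so the equation does not hold here.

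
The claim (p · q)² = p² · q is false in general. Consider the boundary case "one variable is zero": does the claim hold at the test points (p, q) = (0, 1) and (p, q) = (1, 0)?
Yes, holds at both test points

At (0, 1): LHS = 0, RHS = 0 → equal
At (1, 0): LHS = 0, RHS = 0 → equal

So the claim does hold at both of these boundary points, even though it is not an identity.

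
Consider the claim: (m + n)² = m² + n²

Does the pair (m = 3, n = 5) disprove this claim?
Yes

Substituting m = 3, n = 5:
LHS = (3 + 5)² = 64
RHS = 3² + 5² = 34

Since LHS ≠ RHS, this pair disproves the claim.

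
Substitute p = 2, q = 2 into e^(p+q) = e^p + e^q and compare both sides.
LHS = e^(2+2) = e^4 ≈ 54.6
RHS = e^2 + e^2 = 2·e^2 ≈ 14.78

LHS ≠ RHS (they differ by about 39.82), so the equation does not hold here.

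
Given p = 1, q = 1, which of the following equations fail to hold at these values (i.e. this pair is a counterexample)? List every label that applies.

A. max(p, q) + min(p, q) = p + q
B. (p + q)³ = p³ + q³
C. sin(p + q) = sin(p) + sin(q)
Evaluating each claim at the given values:
A. LHS = 2, RHS = 2 → holds here (LHS = RHS)
B. LHS = 8, RHS = 2 → fails here (LHS ≠ RHS)
C. LHS = sin(2) ≈ 0.9093, RHS = 2·sin(1) ≈ 1.683 → fails here (LHS ≠ RHS)

Answer: B, C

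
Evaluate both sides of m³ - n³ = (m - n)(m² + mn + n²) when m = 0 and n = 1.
LHS = 0³ - 1³ = -1
RHS = (0 - 1)(0² + 0·1 + 1²) = -1

LHS = RHS: the two sides agree.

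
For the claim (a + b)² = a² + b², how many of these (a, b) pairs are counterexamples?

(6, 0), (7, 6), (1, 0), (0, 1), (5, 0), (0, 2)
Testing each pair:
(6, 0): LHS = 36, RHS = 36 → satisfies claim
(7, 6): LHS = 169, RHS = 85 → counterexample
(1, 0): LHS = 1, RHS = 1 → satisfies claim
(0, 1): LHS = 1, RHS = 1 → satisfies claim
(5, 0): LHS = 25, RHS = 25 → satisfies claim
(0, 2): LHS = 4, RHS = 4 → satisfies claim

That makes 1 counterexample.

Answer: 1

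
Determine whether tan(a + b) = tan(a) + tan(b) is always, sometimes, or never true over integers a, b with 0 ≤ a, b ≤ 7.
It holds at (a, b) = (0, 6) (both sides equal tan(6) ≈ -0.291), but fails at (a, b) = (1, 6) (LHS = tan(7) ≈ 0.8714, RHS = tan(6) + tan(1) ≈ 1.266).

Answer: Sometimes true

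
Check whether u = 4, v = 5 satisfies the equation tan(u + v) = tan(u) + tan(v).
Substituting u = 4, v = 5:

LHS = tan(4 + 5) = tan(9) ≈ -0.4523
RHS = tan(4) + tan(5) ≈ -2.223

LHS ≠ RHS, so the equation does not hold at this point.

Answer: Fails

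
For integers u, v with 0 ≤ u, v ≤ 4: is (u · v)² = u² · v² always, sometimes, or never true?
Always true

The identity holds for every pair in the range. For instance at (u, v) = (1, 1): both sides equal 1.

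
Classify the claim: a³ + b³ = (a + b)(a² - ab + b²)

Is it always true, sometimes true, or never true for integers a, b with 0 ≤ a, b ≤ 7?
The identity holds for every pair in the range. For instance at (a, b) = (4, 7): both sides equal 407.

Answer: Always true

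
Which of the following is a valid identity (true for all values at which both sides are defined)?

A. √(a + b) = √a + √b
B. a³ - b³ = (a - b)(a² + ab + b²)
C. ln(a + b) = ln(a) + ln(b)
B

A: fails at (2, 5) — LHS = √(7) ≈ 2.646, RHS = √(2) + √(5) ≈ 3.65.
B: holds — e.g. at (2, 3), both sides equal -19.
C: fails at (3, 7) — LHS = ln(10) ≈ 2.303, RHS = ln(3) + ln(7) ≈ 3.045.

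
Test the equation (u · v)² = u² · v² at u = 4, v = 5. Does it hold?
Substituting u = 4, v = 5:

LHS = (4 · 5)² = 400
RHS = 4² · 5² = 400

LHS = RHS, so the equation holds at this point.

Answer: Holds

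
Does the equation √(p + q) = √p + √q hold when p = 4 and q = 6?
Fails

Substituting p = 4, q = 6:

LHS = √(4 + 6) = √(10) ≈ 3.162
RHS = √4 + √6 = 2 + √(6) ≈ 4.449

LHS ≠ RHS, so the equation does not hold at this point.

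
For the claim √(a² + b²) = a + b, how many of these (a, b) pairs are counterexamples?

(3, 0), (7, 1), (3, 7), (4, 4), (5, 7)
Testing each pair:
(3, 0): LHS = 3, RHS = 3 → satisfies claim
(7, 1): LHS = 5·√(2) ≈ 7.071, RHS = 8 → counterexample
(3, 7): LHS = √(58) ≈ 7.616, RHS = 10 → counterexample
(4, 4): LHS = 4·√(2) ≈ 5.657, RHS = 8 → counterexample
(5, 7): LHS = √(74) ≈ 8.602, RHS = 12 → counterexample

That makes 4 counterexamples.

Answer: 4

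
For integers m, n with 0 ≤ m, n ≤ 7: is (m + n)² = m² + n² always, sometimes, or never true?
Sometimes true

It holds at (m, n) = (0, 0) (both sides equal 0), but fails at (m, n) = (4, 4) (LHS = 64, RHS = 32).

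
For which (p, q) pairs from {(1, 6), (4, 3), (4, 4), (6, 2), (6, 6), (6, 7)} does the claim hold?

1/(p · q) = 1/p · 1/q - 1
Testing each pair:
(1, 6): LHS = 1/6, RHS = -5/6 → fails
(4, 3): LHS = 1/12, RHS = -11/12 → fails
(4, 4): LHS = 1/16, RHS = -15/16 → fails
(6, 2): LHS = 1/12, RHS = -11/12 → fails
(6, 6): LHS = 1/36, RHS = -35/36 → fails
(6, 7): LHS = 1/42, RHS = -41/42 → fails

No pair satisfies the claim.

Answer: None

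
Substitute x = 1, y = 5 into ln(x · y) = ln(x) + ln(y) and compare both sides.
LHS = ln(1 · 5) = ln(5) ≈ 1.609
RHS = ln(1) + ln(5) = ln(5) ≈ 1.609

LHS = RHS: the two sides agree.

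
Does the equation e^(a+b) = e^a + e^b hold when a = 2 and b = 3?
Fails

Substituting a = 2, b = 3:

LHS = e^(2+3) = e^5 ≈ 148.4
RHS = e^2 + e^3 ≈ 27.47

LHS ≠ RHS, so the equation does not hold at this point.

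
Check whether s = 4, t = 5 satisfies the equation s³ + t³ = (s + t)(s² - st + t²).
Substituting s = 4, t = 5:

LHS = 4³ + 5³ = 189
RHS = (4 + 5)(4² - 4·5 + 5²) = 189

LHS = RHS, so the equation holds at this point.

Answer: Holds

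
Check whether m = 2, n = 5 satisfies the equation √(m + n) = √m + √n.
Substituting m = 2, n = 5:

LHS = √(2 + 5) = √(7) ≈ 2.646
RHS = √2 + √5 = √(2) + √(5) ≈ 3.65

LHS ≠ RHS, so the equation does not hold at this point.

Answer: Fails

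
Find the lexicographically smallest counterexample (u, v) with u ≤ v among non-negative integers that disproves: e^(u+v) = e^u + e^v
(u, v) = (0, 0)

Substituting (0, 0) into the claim:
LHS = e^(0+0) = 1
RHS = e^0 + e^0 = 2

Since LHS ≠ RHS, this pair disproves the claim, and no lexicographically smaller pair (u ≤ v, non-negative integers) does.

For instance (1, 7) is also a counterexample (LHS = e^8 ≈ 2981, RHS = e + e^7 ≈ 1099), but it's lexicographically larger.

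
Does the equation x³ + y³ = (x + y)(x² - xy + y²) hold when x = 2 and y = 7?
Holds

Substituting x = 2, y = 7:

LHS = 2³ + 7³ = 351
RHS = (2 + 7)(2² - 2·7 + 7²) = 351

LHS = RHS, so the equation holds at this point.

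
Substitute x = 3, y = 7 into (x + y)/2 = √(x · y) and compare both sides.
LHS = (3 + 7)/2 = 5
RHS = √(3 · 7) = √(21) ≈ 4.583

LHS ≠ RHS (they differ by about 0.4174), so the equation does not hold here.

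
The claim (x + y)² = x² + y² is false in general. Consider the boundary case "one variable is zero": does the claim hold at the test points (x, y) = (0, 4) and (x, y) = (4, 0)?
At (0, 4): LHS = 16, RHS = 16 → equal
At (4, 0): LHS = 16, RHS = 16 → equal

So the claim does hold at both of these boundary points, even though it is not an identity.

Answer: Yes, holds at both test points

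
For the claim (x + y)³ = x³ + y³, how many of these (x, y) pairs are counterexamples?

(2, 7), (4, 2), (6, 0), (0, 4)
2

Testing each pair:
(2, 7): LHS = 729, RHS = 351 → counterexample
(4, 2): LHS = 216, RHS = 72 → counterexample
(6, 0): LHS = 216, RHS = 216 → satisfies claim
(0, 4): LHS = 64, RHS = 64 → satisfies claim

That makes 2 counterexamples.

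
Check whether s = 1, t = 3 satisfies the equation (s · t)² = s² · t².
Substituting s = 1, t = 3:

LHS = (1 · 3)² = 9
RHS = 1² · 3² = 9

LHS = RHS, so the equation holds at this point.

Answer: Holds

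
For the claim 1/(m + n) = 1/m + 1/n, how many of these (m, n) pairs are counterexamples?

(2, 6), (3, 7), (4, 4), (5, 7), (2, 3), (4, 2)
Testing each pair:
(2, 6): LHS = 1/8, RHS = 2/3 → counterexample
(3, 7): LHS = 1/10, RHS = 10/21 → counterexample
(4, 4): LHS = 1/8, RHS = 1/2 → counterexample
(5, 7): LHS = 1/12, RHS = 12/35 → counterexample
(2, 3): LHS = 1/5, RHS = 5/6 → counterexample
(4, 2): LHS = 1/6, RHS = 3/4 → counterexample

That makes 6 counterexamples.

Answer: 6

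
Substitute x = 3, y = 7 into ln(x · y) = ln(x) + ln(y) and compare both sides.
LHS = ln(3 · 7) = ln(21) ≈ 3.045
RHS = ln(3) + ln(7) ≈ 3.045

LHS = RHS: the two sides agree.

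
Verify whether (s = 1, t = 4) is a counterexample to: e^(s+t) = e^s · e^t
No

Substituting s = 1, t = 4:
LHS = e^(1+4) = e^5 ≈ 148.4
RHS = e^1 · e^4 = e^5 ≈ 148.4

The sides agree, so this pair does not disprove the claim.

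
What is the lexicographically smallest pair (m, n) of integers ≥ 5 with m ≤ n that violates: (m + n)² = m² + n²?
(m, n) = (5, 5)

Substituting (5, 5) into the claim:
LHS = (5 + 5)² = 100
RHS = 5² + 5² = 50

Since LHS ≠ RHS, this pair disproves the claim, and no lexicographically smaller pair (m ≤ n, integers ≥ 5) does.

For instance (6, 7) is also a counterexample (LHS = 169, RHS = 85), but it's lexicographically larger.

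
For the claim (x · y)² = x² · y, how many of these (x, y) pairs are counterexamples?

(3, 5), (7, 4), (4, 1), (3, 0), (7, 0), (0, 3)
2

Testing each pair:
(3, 5): LHS = 225, RHS = 45 → counterexample
(7, 4): LHS = 784, RHS = 196 → counterexample
(4, 1): LHS = 16, RHS = 16 → satisfies claim
(3, 0): LHS = 0, RHS = 0 → satisfies claim
(7, 0): LHS = 0, RHS = 0 → satisfies claim
(0, 3): LHS = 0, RHS = 0 → satisfies claim

That makes 2 counterexamples.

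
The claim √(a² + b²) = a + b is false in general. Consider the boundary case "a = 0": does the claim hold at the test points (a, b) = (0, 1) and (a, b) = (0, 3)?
At (0, 1): LHS = 1, RHS = 1 → equal
At (0, 3): LHS = 3, RHS = 3 → equal

So the claim does hold at both of these boundary points, even though it is not an identity.

Answer: Yes, holds at both test points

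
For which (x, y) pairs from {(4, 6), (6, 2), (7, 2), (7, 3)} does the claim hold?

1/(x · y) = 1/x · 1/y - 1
None

Testing each pair:
(4, 6): LHS = 1/24, RHS = -23/24 → fails
(6, 2): LHS = 1/12, RHS = -11/12 → fails
(7, 2): LHS = 1/14, RHS = -13/14 → fails
(7, 3): LHS = 1/21, RHS = -20/21 → fails

No pair satisfies the claim.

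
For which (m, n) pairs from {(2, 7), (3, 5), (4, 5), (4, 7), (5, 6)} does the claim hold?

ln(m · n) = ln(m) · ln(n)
None

Testing each pair:
(2, 7): LHS = ln(14) ≈ 2.639, RHS = ln(2)·ln(7) ≈ 1.349 → fails
(3, 5): LHS = ln(15) ≈ 2.708, RHS = ln(3)·ln(5) ≈ 1.768 → fails
(4, 5): LHS = ln(20) ≈ 2.996, RHS = ln(4)·ln(5) ≈ 2.231 → fails
(4, 7): LHS = ln(28) ≈ 3.332, RHS = ln(4)·ln(7) ≈ 2.698 → fails
(5, 6): LHS = ln(30) ≈ 3.401, RHS = ln(5)·ln(6) ≈ 2.884 → fails

No pair satisfies the claim.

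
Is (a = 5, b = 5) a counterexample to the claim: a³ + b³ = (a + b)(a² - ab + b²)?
No

Substituting a = 5, b = 5:
LHS = 5³ + 5³ = 250
RHS = (5 + 5)(5² - 5·5 + 5²) = 250

The sides agree, so this pair does not disprove the claim.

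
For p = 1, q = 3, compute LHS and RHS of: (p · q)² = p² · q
LHS = (1 · 3)² = 9
RHS = 1² · 3 = 3

LHS ≠ RHS, so the equation does not hold here.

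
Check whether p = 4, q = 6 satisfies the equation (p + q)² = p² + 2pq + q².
Substituting p = 4, q = 6:

LHS = (4 + 6)² = 100
RHS = 4² + 2·4·6 + 6² = 100

LHS = RHS, so the equation holds at this point.

Answer: Holds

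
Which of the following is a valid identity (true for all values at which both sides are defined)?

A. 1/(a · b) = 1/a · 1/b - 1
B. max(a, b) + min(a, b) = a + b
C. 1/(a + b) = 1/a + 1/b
A: fails at (4, 4) — LHS = 1/16, RHS = -15/16.
B: holds — e.g. at (3, 3), both sides equal 6.
C: fails at (1, 4) — LHS = 1/5, RHS = 5/4.

Answer: B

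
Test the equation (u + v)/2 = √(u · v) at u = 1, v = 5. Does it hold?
Fails

Substituting u = 1, v = 5:

LHS = (1 + 5)/2 = 3
RHS = √(1 · 5) = √(5) ≈ 2.236

LHS ≠ RHS, so the equation does not hold at this point.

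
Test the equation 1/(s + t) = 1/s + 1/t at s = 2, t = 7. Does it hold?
Fails

Substituting s = 2, t = 7:

LHS = 1/(2 + 7) = 1/9
RHS = 1/2 + 1/7 = 9/14

LHS ≠ RHS, so the equation does not hold at this point.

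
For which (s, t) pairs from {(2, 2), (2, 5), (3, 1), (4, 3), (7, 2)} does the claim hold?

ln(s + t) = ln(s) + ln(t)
Testing each pair:
(2, 2): LHS = ln(4) ≈ 1.386, RHS = 2·ln(2) ≈ 1.386 → holds
(2, 5): LHS = ln(7) ≈ 1.946, RHS = ln(2) + ln(5) ≈ 2.303 → fails
(3, 1): LHS = ln(4) ≈ 1.386, RHS = ln(3) ≈ 1.099 → fails
(4, 3): LHS = ln(7) ≈ 1.946, RHS = ln(3) + ln(4) ≈ 2.485 → fails
(7, 2): LHS = ln(9) ≈ 2.197, RHS = ln(2) + ln(7) ≈ 2.639 → fails

1 of 5 pairs satisfies the claim.

Answer: (2, 2)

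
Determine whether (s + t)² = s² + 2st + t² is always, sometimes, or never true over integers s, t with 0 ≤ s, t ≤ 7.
Always true

The identity holds for every pair in the range. For instance at (s, t) = (5, 0): both sides equal 25.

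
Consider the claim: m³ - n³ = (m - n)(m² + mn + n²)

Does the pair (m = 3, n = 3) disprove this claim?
Substituting m = 3, n = 3:
LHS = 3³ - 3³ = 0
RHS = (3 - 3)(3² + 3·3 + 3²) = 0

The sides agree, so this pair does not disprove the claim.

Answer: No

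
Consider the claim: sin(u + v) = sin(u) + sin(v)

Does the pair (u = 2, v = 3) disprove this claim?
Yes

Substituting u = 2, v = 3:
LHS = sin(2 + 3) = sin(5) ≈ -0.9589
RHS = sin(2) + sin(3) ≈ 1.05

Since LHS ≠ RHS, this pair disproves the claim.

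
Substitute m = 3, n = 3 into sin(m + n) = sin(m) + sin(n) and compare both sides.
LHS = sin(3 + 3) = sin(6) ≈ -0.2794
RHS = sin(3) + sin(3) = 2·sin(3) ≈ 0.2822

LHS ≠ RHS (they differ by about 0.5617), so the equation does not hold here.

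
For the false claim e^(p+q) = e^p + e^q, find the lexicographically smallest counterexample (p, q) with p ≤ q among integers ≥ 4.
Substituting (4, 4) into the claim:
LHS = e^(4+4) = e^8 ≈ 2981
RHS = e^4 + e^4 = 2·e^4 ≈ 109.2

Since LHS ≠ RHS, this pair disproves the claim, and no lexicographically smaller pair (p ≤ q, integers ≥ 4) does.

For instance (4, 10) is also a counterexample (LHS = e^14 ≈ 1202604.3, RHS = e^4 + e^10 ≈ 22081.1), but it's lexicographically larger.

Answer: (p, q) = (4, 4)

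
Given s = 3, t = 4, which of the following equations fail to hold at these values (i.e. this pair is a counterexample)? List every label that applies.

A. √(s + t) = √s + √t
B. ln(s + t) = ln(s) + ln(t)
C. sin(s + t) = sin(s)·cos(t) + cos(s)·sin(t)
A, B

Evaluating each claim at the given values:
A. LHS = √(7) ≈ 2.646, RHS = √(3) + 2 ≈ 3.732 → fails here (LHS ≠ RHS)
B. LHS = ln(7) ≈ 1.946, RHS = ln(3) + ln(4) ≈ 2.485 → fails here (LHS ≠ RHS)
C. LHS = sin(7) ≈ 0.657, RHS = sin(3)·cos(4) + sin(4)·cos(3) ≈ 0.657 → holds here (LHS = RHS)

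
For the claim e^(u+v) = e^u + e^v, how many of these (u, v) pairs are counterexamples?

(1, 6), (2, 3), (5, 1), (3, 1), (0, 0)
Testing each pair:
(1, 6): LHS = e^7 ≈ 1097, RHS = e + e^6 ≈ 406.1 → counterexample
(2, 3): LHS = e^5 ≈ 148.4, RHS = e^2 + e^3 ≈ 27.47 → counterexample
(5, 1): LHS = e^6 ≈ 403.4, RHS = e + e^5 ≈ 151.1 → counterexample
(3, 1): LHS = e^4 ≈ 54.6, RHS = e + e^3 ≈ 22.8 → counterexample
(0, 0): LHS = 1, RHS = 2 → counterexample

That makes 5 counterexamples.

Answer: 5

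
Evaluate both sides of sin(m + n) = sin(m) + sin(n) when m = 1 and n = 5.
LHS = sin(1 + 5) = sin(6) ≈ -0.2794
RHS = sin(1) + sin(5) ≈ -0.1175

LHS ≠ RHS (they differ by about 0.162), so the equation does not hold here.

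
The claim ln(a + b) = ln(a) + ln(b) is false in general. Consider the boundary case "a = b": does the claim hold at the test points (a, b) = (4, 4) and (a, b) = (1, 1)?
At (4, 4): LHS = ln(8) ≈ 2.079 ≠ RHS = 2·ln(4) ≈ 2.773
At (1, 1): LHS = ln(2) ≈ 0.6931 ≠ RHS = 0

Answer: No, fails at both test points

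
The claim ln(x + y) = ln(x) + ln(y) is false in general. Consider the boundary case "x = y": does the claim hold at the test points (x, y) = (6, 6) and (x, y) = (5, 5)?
No, fails at both test points

At (6, 6): LHS = ln(12) ≈ 2.485 ≠ RHS = 2·ln(6) ≈ 3.584
At (5, 5): LHS = ln(10) ≈ 2.303 ≠ RHS = 2·ln(5) ≈ 3.219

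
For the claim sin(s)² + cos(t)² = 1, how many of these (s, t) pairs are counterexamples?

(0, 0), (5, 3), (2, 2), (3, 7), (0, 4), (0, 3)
4

Testing each pair:
(0, 0): LHS = 1, RHS = 1 → satisfies claim
(5, 3): LHS = sin(5)² + cos(3)² ≈ 1.9, RHS = 1 → counterexample
(2, 2): LHS = cos(2)² + sin(2)² = 1, RHS = 1 → satisfies claim
(3, 7): LHS = sin(3)² + cos(7)² ≈ 0.5883, RHS = 1 → counterexample
(0, 4): LHS = cos(4)² ≈ 0.4272, RHS = 1 → counterexample
(0, 3): LHS = cos(3)² ≈ 0.9801, RHS = 1 → counterexample

That makes 4 counterexamples.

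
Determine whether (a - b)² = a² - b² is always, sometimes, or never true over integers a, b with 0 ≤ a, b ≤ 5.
It holds at (a, b) = (2, 0) (both sides equal 4), but fails at (a, b) = (0, 5) (LHS = 25, RHS = -25).

Answer: Sometimes true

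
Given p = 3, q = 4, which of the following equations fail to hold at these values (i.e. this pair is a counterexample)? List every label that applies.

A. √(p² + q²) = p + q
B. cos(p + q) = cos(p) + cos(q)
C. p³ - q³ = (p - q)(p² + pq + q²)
A, B

Evaluating each claim at the given values:
A. LHS = 5, RHS = 7 → fails here (LHS ≠ RHS)
B. LHS = cos(7) ≈ 0.7539, RHS = cos(3) + cos(4) ≈ -1.644 → fails here (LHS ≠ RHS)
C. LHS = -37, RHS = -37 → holds here (LHS = RHS)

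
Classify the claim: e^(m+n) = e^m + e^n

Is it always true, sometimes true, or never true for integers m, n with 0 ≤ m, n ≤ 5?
Never true

The claim fails for every pair in the range. For instance at (m, n) = (2, 1): LHS = e^3 ≈ 20.09, RHS = e + e^2 ≈ 10.11.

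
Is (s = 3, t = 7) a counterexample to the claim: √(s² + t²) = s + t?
Yes

Substituting s = 3, t = 7:
LHS = √(3² + 7²) = √(58) ≈ 7.616
RHS = 3 + 7 = 10

Since LHS ≠ RHS, this pair disproves the claim.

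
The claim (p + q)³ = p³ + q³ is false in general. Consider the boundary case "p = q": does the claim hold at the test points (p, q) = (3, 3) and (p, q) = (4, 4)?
No, fails at both test points

At (3, 3): LHS = 216 ≠ RHS = 54
At (4, 4): LHS = 512 ≠ RHS = 128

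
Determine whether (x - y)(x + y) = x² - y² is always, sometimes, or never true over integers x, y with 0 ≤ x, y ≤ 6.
Always true

The identity holds for every pair in the range. For instance at (x, y) = (0, 5): both sides equal -25.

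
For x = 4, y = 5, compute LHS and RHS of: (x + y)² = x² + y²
LHS = (4 + 5)² = 81
RHS = 4² + 5² = 41

LHS ≠ RHS, so the equation does not hold here.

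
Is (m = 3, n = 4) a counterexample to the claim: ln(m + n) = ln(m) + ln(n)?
Yes

Substituting m = 3, n = 4:
LHS = ln(3 + 4) = ln(7) ≈ 1.946
RHS = ln(3) + ln(4) ≈ 2.485

Since LHS ≠ RHS, this pair disproves the claim.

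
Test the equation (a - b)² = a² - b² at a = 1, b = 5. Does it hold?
Fails

Substituting a = 1, b = 5:

LHS = (1 - 5)² = 16
RHS = 1² - 5² = -24

LHS ≠ RHS, so the equation does not hold at this point.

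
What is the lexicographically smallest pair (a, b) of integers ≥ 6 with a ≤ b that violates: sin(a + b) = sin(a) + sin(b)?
(a, b) = (6, 6)

Substituting (6, 6) into the claim:
LHS = sin(6 + 6) = sin(12) ≈ -0.5366
RHS = sin(6) + sin(6) = 2·sin(6) ≈ -0.5588

Since LHS ≠ RHS, this pair disproves the claim, and no lexicographically smaller pair (a ≤ b, integers ≥ 6) does.

For instance (9, 11) is also a counterexample (LHS = sin(20) ≈ 0.9129, RHS = sin(11) + sin(9) ≈ -0.5879), but it's lexicographically larger.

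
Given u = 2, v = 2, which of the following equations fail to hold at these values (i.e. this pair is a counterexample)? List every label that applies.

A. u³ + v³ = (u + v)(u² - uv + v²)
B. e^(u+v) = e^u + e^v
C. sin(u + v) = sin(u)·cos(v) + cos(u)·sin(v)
B

Evaluating each claim at the given values:
A. LHS = 16, RHS = 16 → holds here (LHS = RHS)
B. LHS = e^4 ≈ 54.6, RHS = 2·e^2 ≈ 14.78 → fails here (LHS ≠ RHS)
C. LHS = sin(4) ≈ -0.7568, RHS = 2·sin(2)·cos(2) ≈ -0.7568 → holds here (LHS = RHS)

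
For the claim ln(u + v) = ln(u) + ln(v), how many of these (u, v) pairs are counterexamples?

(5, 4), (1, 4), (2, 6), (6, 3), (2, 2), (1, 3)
Testing each pair:
(5, 4): LHS = ln(9) ≈ 2.197, RHS = ln(4) + ln(5) ≈ 2.996 → counterexample
(1, 4): LHS = ln(5) ≈ 1.609, RHS = ln(4) ≈ 1.386 → counterexample
(2, 6): LHS = ln(8) ≈ 2.079, RHS = ln(2) + ln(6) ≈ 2.485 → counterexample
(6, 3): LHS = ln(9) ≈ 2.197, RHS = ln(3) + ln(6) ≈ 2.89 → counterexample
(2, 2): LHS = ln(4) ≈ 1.386, RHS = 2·ln(2) ≈ 1.386 → satisfies claim
(1, 3): LHS = ln(4) ≈ 1.386, RHS = ln(3) ≈ 1.099 → counterexample

That makes 5 counterexamples.

Answer: 5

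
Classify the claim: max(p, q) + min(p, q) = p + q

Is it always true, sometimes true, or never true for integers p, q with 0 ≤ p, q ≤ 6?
The identity holds for every pair in the range. For instance at (p, q) = (0, 5): both sides equal 5.

Answer: Always true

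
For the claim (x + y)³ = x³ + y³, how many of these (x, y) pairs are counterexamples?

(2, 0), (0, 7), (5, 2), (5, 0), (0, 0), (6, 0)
Testing each pair:
(2, 0): LHS = 8, RHS = 8 → satisfies claim
(0, 7): LHS = 343, RHS = 343 → satisfies claim
(5, 2): LHS = 343, RHS = 133 → counterexample
(5, 0): LHS = 125, RHS = 125 → satisfies claim
(0, 0): LHS = 0, RHS = 0 → satisfies claim
(6, 0): LHS = 216, RHS = 216 → satisfies claim

That makes 1 counterexample.

Answer: 1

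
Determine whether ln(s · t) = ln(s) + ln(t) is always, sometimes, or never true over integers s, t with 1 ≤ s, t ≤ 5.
Always true

The identity holds for every pair in the range. For instance at (s, t) = (1, 5): both sides equal ln(5) ≈ 1.609.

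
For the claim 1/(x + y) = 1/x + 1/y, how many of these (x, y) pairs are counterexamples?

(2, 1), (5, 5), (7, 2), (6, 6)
4

Testing each pair:
(2, 1): LHS = 1/3, RHS = 3/2 → counterexample
(5, 5): LHS = 1/10, RHS = 2/5 → counterexample
(7, 2): LHS = 1/9, RHS = 9/14 → counterexample
(6, 6): LHS = 1/12, RHS = 1/3 → counterexample

That makes 4 counterexamples.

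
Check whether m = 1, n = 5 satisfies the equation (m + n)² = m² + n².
Substituting m = 1, n = 5:

LHS = (1 + 5)² = 36
RHS = 1² + 5² = 26

LHS ≠ RHS, so the equation does not hold at this point.

Answer: Fails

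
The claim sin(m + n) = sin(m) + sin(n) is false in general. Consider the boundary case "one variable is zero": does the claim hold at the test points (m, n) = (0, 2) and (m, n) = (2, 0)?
Yes, holds at both test points

At (0, 2): LHS = sin(2) ≈ 0.9093, RHS = sin(2) ≈ 0.9093 → equal
At (2, 0): LHS = sin(2) ≈ 0.9093, RHS = sin(2) ≈ 0.9093 → equal

So the claim does hold at both of these boundary points, even though it is not an identity.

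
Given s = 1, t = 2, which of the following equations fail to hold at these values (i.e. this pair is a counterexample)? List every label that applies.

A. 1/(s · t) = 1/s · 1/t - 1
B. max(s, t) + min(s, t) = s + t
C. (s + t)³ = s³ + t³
Evaluating each claim at the given values:
A. LHS = 1/2, RHS = -1/2 → fails here (LHS ≠ RHS)
B. LHS = 3, RHS = 3 → holds here (LHS = RHS)
C. LHS = 27, RHS = 9 → fails here (LHS ≠ RHS)

Answer: A, C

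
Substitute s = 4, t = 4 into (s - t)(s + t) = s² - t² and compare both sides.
LHS = (4 - 4)(4 + 4) = 0
RHS = 4² - 4² = 0

LHS = RHS: the two sides agree.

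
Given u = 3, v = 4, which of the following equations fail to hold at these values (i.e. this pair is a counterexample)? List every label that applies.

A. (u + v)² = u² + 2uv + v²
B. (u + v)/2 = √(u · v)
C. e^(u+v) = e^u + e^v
B, C

Evaluating each claim at the given values:
A. LHS = 49, RHS = 49 → holds here (LHS = RHS)
B. LHS = 7/2, RHS = 2·√(3) ≈ 3.464 → fails here (LHS ≠ RHS)
C. LHS = e^7 ≈ 1097, RHS = e^3 + e^4 ≈ 74.68 → fails here (LHS ≠ RHS)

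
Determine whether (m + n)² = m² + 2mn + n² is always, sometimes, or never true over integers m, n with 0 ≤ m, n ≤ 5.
Always true

The identity holds for every pair in the range. For instance at (m, n) = (2, 4): both sides equal 36.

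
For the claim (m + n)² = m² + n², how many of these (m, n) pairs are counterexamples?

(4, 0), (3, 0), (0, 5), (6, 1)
1

Testing each pair:
(4, 0): LHS = 16, RHS = 16 → satisfies claim
(3, 0): LHS = 9, RHS = 9 → satisfies claim
(0, 5): LHS = 25, RHS = 25 → satisfies claim
(6, 1): LHS = 49, RHS = 37 → counterexample

That makes 1 counterexample.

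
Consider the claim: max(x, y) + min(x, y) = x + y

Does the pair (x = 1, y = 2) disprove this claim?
Substituting x = 1, y = 2:
LHS = max(1, 2) + min(1, 2) = 3
RHS = 1 + 2 = 3

The sides agree, so this pair does not disprove the claim.

Answer: No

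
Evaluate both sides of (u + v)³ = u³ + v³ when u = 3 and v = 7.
LHS = (3 + 7)³ = 1000
RHS = 3³ + 7³ = 370

LHS ≠ RHS, so the equation does not hold here.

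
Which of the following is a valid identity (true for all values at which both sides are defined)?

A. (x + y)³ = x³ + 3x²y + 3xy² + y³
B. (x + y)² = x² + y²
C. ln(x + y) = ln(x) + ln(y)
A

A: holds — e.g. at (1, 4), both sides equal 125.
B: fails at (1, 3) — LHS = 16, RHS = 10.
C: fails at (4, 5) — LHS = ln(9) ≈ 2.197, RHS = ln(4) + ln(5) ≈ 2.996.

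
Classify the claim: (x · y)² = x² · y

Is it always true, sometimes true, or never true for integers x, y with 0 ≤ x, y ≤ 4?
Sometimes true

It holds at (x, y) = (0, 0) (both sides equal 0), but fails at (x, y) = (4, 2) (LHS = 64, RHS = 32).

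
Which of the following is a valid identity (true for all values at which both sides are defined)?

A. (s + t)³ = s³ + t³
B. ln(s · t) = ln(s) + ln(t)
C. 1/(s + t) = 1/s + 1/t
B

A: fails at (1, 3) — LHS = 64, RHS = 28.
B: holds — e.g. at (3, 7), both sides equal ln(21) ≈ 3.045.
C: fails at (1, 3) — LHS = 1/4, RHS = 4/3.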